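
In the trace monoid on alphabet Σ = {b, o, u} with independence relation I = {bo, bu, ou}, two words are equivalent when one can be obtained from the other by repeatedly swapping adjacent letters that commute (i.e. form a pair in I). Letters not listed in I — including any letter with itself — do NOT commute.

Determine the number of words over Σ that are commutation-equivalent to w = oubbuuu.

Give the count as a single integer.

105

piece 0:o — minimal
piece 1:u — minimal
piece 2:b — minimal
piece 3:b rests on {2:b}
piece 4:u rests on {1:u}
piece 5:u rests on {4:u}
piece 6:u rests on {5:u}
minimal pieces: {0:o, 1:u, 2:b}
ways to finish when only these pieces remain (= sum over removing one remaining piece with nothing left below it):
  1 left: {0}→1  {3}→1  {6}→1
  2 left: {0,3}→2  {0,6}→2  {2,3}→1  {3,6}→2  {5,6}→1
  3 left: {0,2,3}→3  {0,3,6}→6  {0,5,6}→3  {2,3,6}→3  {3,5,6}→3  {4,5,6}→1
  4 left: {0,2,3,6}→12  {0,3,5,6}→12  {0,4,5,6}→4  {1,4,5,6}→1  {2,3,5,6}→6  {3,4,5,6}→4
  5 left: {0,1,4,5,6}→5  {0,2,3,5,6}→30  {0,3,4,5,6}→20  {1,3,4,5,6}→5  {2,3,4,5,6}→10
  placing 0:o first → 15 extensions
  placing 1:u first → 60 extensions
  placing 2:b first → 30 extensions
total linear extensions = 105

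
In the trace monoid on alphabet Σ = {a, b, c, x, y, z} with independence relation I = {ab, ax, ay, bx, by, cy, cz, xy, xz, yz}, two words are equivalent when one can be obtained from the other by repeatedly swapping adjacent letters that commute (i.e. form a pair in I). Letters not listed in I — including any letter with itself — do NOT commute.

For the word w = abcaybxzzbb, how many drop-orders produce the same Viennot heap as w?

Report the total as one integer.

308

0(a) covers ∅
1(b) covers ∅
2(c) covers 0:a, 1:b
3(a) covers 2:c
4(y) covers ∅
5(b) covers 2:c
6(x) covers 2:c
7(z) covers 3:a, 5:b
8(z) covers 7:z
9(b) covers 8:z
10(b) covers 9:b
floor of heap: 0:a, 1:b, 4:y
completions by unplaced set U, small U first (add the entries for U minus each lowest piece of U):
  |U|=1: {4}:1  {6}:1  {10}:1
  |U|=2: {4,6}:2  {4,10}:2  {6,10}:2  {9,10}:1
  |U|=3: {4,6,10}:6  {4,9,10}:3  {6,9,10}:3  {8,9,10}:1
  |U|=4: {4,6,9,10}:12  {4,8,9,10}:4  {6,8,9,10}:4  {7,8,9,10}:1
  |U|=5: {3,7,8,9,10}:1  {4,6,8,9,10}:20  {4,7,8,9,10}:5  {5,7,8,9,10}:1  {6,7,8,9,10}:5
  |U|=6: {3,4,7,8,9,10}:6  {3,5,7,8,9,10}:2  {3,6,7,8,9,10}:6  {4,5,7,8,9,10}:6  {4,6,7,8,9,10}:30  {5,6,7,8,9,10}:6
  |U|=7: {3,4,5,7,8,9,10}:14  {3,4,6,7,8,9,10}:42  {3,5,6,7,8,9,10}:14  {4,5,6,7,8,9,10}:42
  |U|=8: {2,3,5,6,7,8,9,10}:14  {3,4,5,6,7,8,9,10}:112
  |U|=9: {0,2,3,5,6,7,8,9,10}:14  {1,2,3,5,6,7,8,9,10}:14  {2,3,4,5,6,7,8,9,10}:126
  start at 0(a): 140
  start at 1(b): 140
  start at 4(y): 28
sum over floor = 308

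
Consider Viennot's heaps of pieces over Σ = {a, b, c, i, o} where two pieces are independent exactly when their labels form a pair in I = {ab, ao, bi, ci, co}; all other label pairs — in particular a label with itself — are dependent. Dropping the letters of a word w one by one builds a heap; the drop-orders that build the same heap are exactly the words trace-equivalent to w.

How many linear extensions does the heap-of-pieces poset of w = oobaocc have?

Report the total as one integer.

piece 0:o — minimal
piece 1:o rests on {0:o}
piece 2:b rests on {1:o}
piece 3:a — minimal
piece 4:o rests on {2:b}
piece 5:c rests on {2:b, 3:a}
piece 6:c rests on {5:c}
minimal pieces: {0:o, 3:a}
ways to finish when only these pieces remain (= sum over removing one remaining piece with nothing left below it):
  1 left: {4}→1  {6}→1
  2 left: {4,6}→2  {5,6}→1
  3 left: {3,5,6}→1  {4,5,6}→3
  4 left: {2,4,5,6}→3  {3,4,5,6}→4
  5 left: {1,2,4,5,6}→3  {2,3,4,5,6}→7
  placing 0:o first → 10 extensions
  placing 3:a first → 3 extensions
total linear extensions = 13

13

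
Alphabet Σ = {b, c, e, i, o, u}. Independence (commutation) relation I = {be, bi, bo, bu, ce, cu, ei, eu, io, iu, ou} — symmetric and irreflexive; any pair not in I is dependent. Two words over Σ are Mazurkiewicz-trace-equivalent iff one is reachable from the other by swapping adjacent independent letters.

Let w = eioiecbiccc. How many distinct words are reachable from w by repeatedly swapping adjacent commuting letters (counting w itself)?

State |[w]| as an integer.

92

drop 0:e onto floor
drop 1:i onto floor
drop 2:o onto {0:e}
drop 3:i onto {1:i}
drop 4:e onto {2:o}
drop 5:c onto {2:o, 3:i}
drop 6:b onto {5:c}
drop 7:i onto {5:c}
drop 8:c onto {6:b, 7:i}
drop 9:c onto {8:c}
drop 10:c onto {9:c}
ground layer = {0:e, 1:i}
drop-orders for the pieces not yet dropped (sum over which currently-grounded one goes next):
  1 to go: {4} 1  {10} 1
  2 to go: {4,10} 2  {9,10} 1
  3 to go: {4,9,10} 3  {8,9,10} 1
  4 to go: {4,8,9,10} 4  {6,8,9,10} 1  {7,8,9,10} 1
  5 to go: {4,6,8,9,10} 5  {4,7,8,9,10} 5  {6,7,8,9,10} 2
  6 to go: {4,6,7,8,9,10} 12  {5,6,7,8,9,10} 2
  7 to go: {3,5,6,7,8,9,10} 2  {4,5,6,7,8,9,10} 14
  8 to go: {1,3,5,6,7,8,9,10} 2  {2,4,5,6,7,8,9,10} 14  {3,4,5,6,7,8,9,10} 16
  9 to go: {0,2,4,5,6,7,8,9,10} 14  {1,3,4,5,6,7,8,9,10} 18  {2,3,4,5,6,7,8,9,10} 30
  if 0:e drops first: 48 orders
  if 1:i drops first: 44 orders
heap linearizations: 92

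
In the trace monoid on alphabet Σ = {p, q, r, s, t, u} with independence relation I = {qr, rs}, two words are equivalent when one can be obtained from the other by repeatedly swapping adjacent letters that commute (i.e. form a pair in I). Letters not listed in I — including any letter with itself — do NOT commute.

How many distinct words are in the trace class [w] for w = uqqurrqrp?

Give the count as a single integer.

0(u) covers ∅
1(q) covers 0:u
2(q) covers 1:q
3(u) covers 2:q
4(r) covers 3:u
5(r) covers 4:r
6(q) covers 3:u
7(r) covers 5:r
8(p) covers 6:q, 7:r
floor of heap: 0:u
completions by unplaced set U, small U first (add the entries for U minus each lowest piece of U):
  |U|=1: {8}:1
  |U|=2: {6,8}:1  {7,8}:1
  |U|=3: {5,7,8}:1  {6,7,8}:2
  |U|=4: {4,5,7,8}:1  {5,6,7,8}:3
  |U|=5: {4,5,6,7,8}:4
  |U|=6: {3,4,5,6,7,8}:4
  |U|=7: {2,3,4,5,6,7,8}:4
  start at 0(u): 4

4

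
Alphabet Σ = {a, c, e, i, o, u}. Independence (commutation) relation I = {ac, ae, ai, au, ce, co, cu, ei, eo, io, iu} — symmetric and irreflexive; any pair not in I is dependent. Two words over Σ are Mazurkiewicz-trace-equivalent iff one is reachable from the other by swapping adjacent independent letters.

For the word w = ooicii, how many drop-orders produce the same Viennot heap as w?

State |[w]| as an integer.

15

drop 0:o onto floor
drop 1:o onto {0:o}
drop 2:i onto floor
drop 3:c onto {2:i}
drop 4:i onto {3:c}
drop 5:i onto {4:i}
ground layer = {0:o, 2:i}
drop-orders for the pieces not yet dropped (sum over which currently-grounded one goes next):
  1 to go: {1} 1  {5} 1
  2 to go: {0,1} 1  {1,5} 2  {4,5} 1
  3 to go: {0,1,5} 3  {1,4,5} 3  {3,4,5} 1
  4 to go: {0,1,4,5} 6  {1,3,4,5} 4  {2,3,4,5} 1
  if 0:o drops first: 5 orders
  if 2:i drops first: 10 orders
heap linearizations: 15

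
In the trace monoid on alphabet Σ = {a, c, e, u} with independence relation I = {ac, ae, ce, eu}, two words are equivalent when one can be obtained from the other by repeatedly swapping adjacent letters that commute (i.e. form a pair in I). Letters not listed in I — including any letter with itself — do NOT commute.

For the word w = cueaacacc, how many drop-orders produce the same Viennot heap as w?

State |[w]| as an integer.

drop 0:c onto floor
drop 1:u onto {0:c}
drop 2:e onto floor
drop 3:a onto {1:u}
drop 4:a onto {3:a}
drop 5:c onto {1:u}
drop 6:a onto {4:a}
drop 7:c onto {5:c}
drop 8:c onto {7:c}
ground layer = {0:c, 2:e}
drop-orders for the pieces not yet dropped (sum over which currently-grounded one goes next):
  1 to go: {2} 1  {6} 1  {8} 1
  2 to go: {2,6} 2  {2,8} 2  {4,6} 1  {6,8} 2  {7,8} 1
  3 to go: {2,4,6} 3  {2,6,8} 6  {2,7,8} 3  {3,4,6} 1  {4,6,8} 3  {5,7,8} 1  {6,7,8} 3
  4 to go: {2,3,4,6} 4  {2,4,6,8} 12  {2,5,7,8} 4  {2,6,7,8} 12  {3,4,6,8} 4  {4,6,7,8} 6  {5,6,7,8} 4
  5 to go: {2,3,4,6,8} 20  {2,4,6,7,8} 30  {2,5,6,7,8} 20  {3,4,6,7,8} 10  {4,5,6,7,8} 10
  6 to go: {2,3,4,6,7,8} 60  {2,4,5,6,7,8} 60  {3,4,5,6,7,8} 20
  7 to go: {1,3,4,5,6,7,8} 20  {2,3,4,5,6,7,8} 140
  if 0:c drops first: 160 orders
  if 2:e drops first: 20 orders
heap linearizations: 180

180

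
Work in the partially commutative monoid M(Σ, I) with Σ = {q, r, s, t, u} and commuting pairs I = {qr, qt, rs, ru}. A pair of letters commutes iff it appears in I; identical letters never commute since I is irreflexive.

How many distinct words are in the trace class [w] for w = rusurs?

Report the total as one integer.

15

#0=r has no predecessor
#1=u has no predecessor
#2=s depends on [1:u]
#3=u depends on [2:s]
#4=r depends on [0:r]
#5=s depends on [3:u]
sources: [0:r, 1:u]
N(rest) = Σ N(rest − s) over sources s of rest; N(one piece) = 1:
  size 1 → [4]=1  [5]=1
  size 2 → [0,4]=1  [3,5]=1  [4,5]=2
  size 3 → [0,4,5]=3  [2,3,5]=1  [3,4,5]=3
  size 4 → [0,3,4,5]=6  [1,2,3,5]=1  [2,3,4,5]=4
  first=0(r) contributes 5
  first=1(u) contributes 10
|[w]| = 15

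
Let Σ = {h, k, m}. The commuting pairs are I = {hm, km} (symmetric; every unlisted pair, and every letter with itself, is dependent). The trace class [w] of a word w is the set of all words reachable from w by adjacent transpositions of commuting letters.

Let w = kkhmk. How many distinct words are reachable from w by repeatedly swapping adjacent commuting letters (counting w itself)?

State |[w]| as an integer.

5

piece 0:k — minimal
piece 1:k rests on {0:k}
piece 2:h rests on {1:k}
piece 3:m — minimal
piece 4:k rests on {2:h}
minimal pieces: {0:k, 3:m}
ways to finish when only these pieces remain (= sum over removing one remaining piece with nothing left below it):
  1 left: {3}→1  {4}→1
  2 left: {2,4}→1  {3,4}→2
  3 left: {1,2,4}→1  {2,3,4}→3
  placing 0:k first → 4 extensions
  placing 3:m first → 1 extensions
total linear extensions = 5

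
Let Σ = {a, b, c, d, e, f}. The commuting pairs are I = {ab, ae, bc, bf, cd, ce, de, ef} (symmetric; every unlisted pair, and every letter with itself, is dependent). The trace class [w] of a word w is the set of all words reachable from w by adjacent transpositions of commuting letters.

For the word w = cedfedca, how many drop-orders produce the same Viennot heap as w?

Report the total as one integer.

piece 0:c — minimal
piece 1:e — minimal
piece 2:d — minimal
piece 3:f rests on {0:c, 2:d}
piece 4:e rests on {1:e}
piece 5:d rests on {3:f}
piece 6:c rests on {3:f}
piece 7:a rests on {5:d, 6:c}
minimal pieces: {0:c, 1:e, 2:d}
ways to finish when only these pieces remain (= sum over removing one remaining piece with nothing left below it):
  1 left: {4}→1  {7}→1
  2 left: {1,4}→1  {4,7}→2  {5,7}→1  {6,7}→1
  3 left: {1,4,7}→3  {4,5,7}→3  {4,6,7}→3  {5,6,7}→2
  4 left: {1,4,5,7}→6  {1,4,6,7}→6  {3,5,6,7}→2  {4,5,6,7}→8
  5 left: {0,3,5,6,7}→2  {1,4,5,6,7}→20  {2,3,5,6,7}→2  {3,4,5,6,7}→10
  6 left: {0,2,3,5,6,7}→4  {0,3,4,5,6,7}→12  {1,3,4,5,6,7}→30  {2,3,4,5,6,7}→12
  placing 0:c first → 42 extensions
  placing 1:e first → 28 extensions
  placing 2:d first → 42 extensions
total linear extensions = 112

112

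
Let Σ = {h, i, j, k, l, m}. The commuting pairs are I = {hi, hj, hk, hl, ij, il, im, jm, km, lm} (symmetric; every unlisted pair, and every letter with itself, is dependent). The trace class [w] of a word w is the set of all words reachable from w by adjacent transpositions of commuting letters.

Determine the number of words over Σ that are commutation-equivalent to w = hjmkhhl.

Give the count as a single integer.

35

piece 0:h — minimal
piece 1:j — minimal
piece 2:m rests on {0:h}
piece 3:k rests on {1:j}
piece 4:h rests on {2:m}
piece 5:h rests on {4:h}
piece 6:l rests on {3:k}
minimal pieces: {0:h, 1:j}
ways to finish when only these pieces remain (= sum over removing one remaining piece with nothing left below it):
  1 left: {5}→1  {6}→1
  2 left: {3,6}→1  {4,5}→1  {5,6}→2
  3 left: {1,3,6}→1  {2,4,5}→1  {3,5,6}→3  {4,5,6}→3
  4 left: {0,2,4,5}→1  {1,3,5,6}→4  {2,4,5,6}→4  {3,4,5,6}→6
  5 left: {0,2,4,5,6}→5  {1,3,4,5,6}→10  {2,3,4,5,6}→10
  placing 0:h first → 20 extensions
  placing 1:j first → 15 extensions
total linear extensions = 35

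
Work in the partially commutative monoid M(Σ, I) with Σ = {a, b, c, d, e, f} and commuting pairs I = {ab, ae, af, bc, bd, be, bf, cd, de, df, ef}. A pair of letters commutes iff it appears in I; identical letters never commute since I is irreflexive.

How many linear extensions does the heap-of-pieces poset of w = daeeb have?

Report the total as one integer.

30

piece 0:d — minimal
piece 1:a rests on {0:d}
piece 2:e — minimal
piece 3:e rests on {2:e}
piece 4:b — minimal
minimal pieces: {0:d, 2:e, 4:b}
ways to finish when only these pieces remain (= sum over removing one remaining piece with nothing left below it):
  1 left: {1}→1  {3}→1  {4}→1
  2 left: {0,1}→1  {1,3}→2  {1,4}→2  {2,3}→1  {3,4}→2
  3 left: {0,1,3}→3  {0,1,4}→3  {1,2,3}→3  {1,3,4}→6  {2,3,4}→3
  placing 0:d first → 12 extensions
  placing 2:e first → 12 extensions
  placing 4:b first → 6 extensions
total linear extensions = 30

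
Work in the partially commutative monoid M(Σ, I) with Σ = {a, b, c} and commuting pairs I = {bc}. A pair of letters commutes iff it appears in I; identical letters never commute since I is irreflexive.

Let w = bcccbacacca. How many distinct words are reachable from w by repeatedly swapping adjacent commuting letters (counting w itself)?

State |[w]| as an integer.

drop 0:b onto floor
drop 1:c onto floor
drop 2:c onto {1:c}
drop 3:c onto {2:c}
drop 4:b onto {0:b}
drop 5:a onto {3:c, 4:b}
drop 6:c onto {5:a}
drop 7:a onto {6:c}
drop 8:c onto {7:a}
drop 9:c onto {8:c}
drop 10:a onto {9:c}
ground layer = {0:b, 1:c}
drop-orders for the pieces not yet dropped (sum over which currently-grounded one goes next):
  1 to go: {10} 1
  2 to go: {9,10} 1
  3 to go: {8,9,10} 1
  4 to go: {7,8,9,10} 1
  5 to go: {6,7,8,9,10} 1
  6 to go: {5,6,7,8,9,10} 1
  7 to go: {3,5,6,7,8,9,10} 1  {4,5,6,7,8,9,10} 1
  8 to go: {0,4,5,6,7,8,9,10} 1  {2,3,5,6,7,8,9,10} 1  {3,4,5,6,7,8,9,10} 2
  9 to go: {0,3,4,5,6,7,8,9,10} 3  {1,2,3,5,6,7,8,9,10} 1  {2,3,4,5,6,7,8,9,10} 3
  if 0:b drops first: 4 orders
  if 1:c drops first: 6 orders
heap linearizations: 10

10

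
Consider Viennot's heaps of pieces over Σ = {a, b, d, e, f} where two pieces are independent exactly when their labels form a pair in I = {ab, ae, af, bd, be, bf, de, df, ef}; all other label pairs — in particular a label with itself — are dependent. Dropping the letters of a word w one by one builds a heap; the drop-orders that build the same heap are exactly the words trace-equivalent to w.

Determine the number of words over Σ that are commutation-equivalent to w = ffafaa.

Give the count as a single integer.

20

drop 0:f onto floor
drop 1:f onto {0:f}
drop 2:a onto floor
drop 3:f onto {1:f}
drop 4:a onto {2:a}
drop 5:a onto {4:a}
ground layer = {0:f, 2:a}
drop-orders for the pieces not yet dropped (sum over which currently-grounded one goes next):
  1 to go: {3} 1  {5} 1
  2 to go: {1,3} 1  {3,5} 2  {4,5} 1
  3 to go: {0,1,3} 1  {1,3,5} 3  {2,4,5} 1  {3,4,5} 3
  4 to go: {0,1,3,5} 4  {1,3,4,5} 6  {2,3,4,5} 4
  if 0:f drops first: 10 orders
  if 2:a drops first: 10 orders
heap linearizations: 20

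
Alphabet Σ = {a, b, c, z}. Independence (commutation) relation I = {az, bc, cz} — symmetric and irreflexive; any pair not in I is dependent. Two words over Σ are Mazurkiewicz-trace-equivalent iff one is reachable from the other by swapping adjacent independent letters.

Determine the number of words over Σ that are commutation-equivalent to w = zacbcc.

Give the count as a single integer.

piece 0:z — minimal
piece 1:a — minimal
piece 2:c rests on {1:a}
piece 3:b rests on {0:z, 1:a}
piece 4:c rests on {2:c}
piece 5:c rests on {4:c}
minimal pieces: {0:z, 1:a}
ways to finish when only these pieces remain (= sum over removing one remaining piece with nothing left below it):
  1 left: {3}→1  {5}→1
  2 left: {0,3}→1  {3,5}→2  {4,5}→1
  3 left: {0,3,5}→3  {2,4,5}→1  {3,4,5}→3
  4 left: {0,3,4,5}→6  {2,3,4,5}→4
  placing 0:z first → 4 extensions
  placing 1:a first → 10 extensions
total linear extensions = 14

14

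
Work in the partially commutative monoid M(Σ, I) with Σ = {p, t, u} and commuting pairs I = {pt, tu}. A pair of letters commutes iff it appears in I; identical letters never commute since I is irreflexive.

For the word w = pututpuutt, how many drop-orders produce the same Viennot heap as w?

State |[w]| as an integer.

piece 0:p — minimal
piece 1:u rests on {0:p}
piece 2:t — minimal
piece 3:u rests on {1:u}
piece 4:t rests on {2:t}
piece 5:p rests on {3:u}
piece 6:u rests on {5:p}
piece 7:u rests on {6:u}
piece 8:t rests on {4:t}
piece 9:t rests on {8:t}
minimal pieces: {0:p, 2:t}
ways to finish when only these pieces remain (= sum over removing one remaining piece with nothing left below it):
  1 left: {7}→1  {9}→1
  2 left: {6,7}→1  {7,9}→2  {8,9}→1
  3 left: {4,8,9}→1  {5,6,7}→1  {6,7,9}→3  {7,8,9}→3
  4 left: {2,4,8,9}→1  {3,5,6,7}→1  {4,7,8,9}→4  {5,6,7,9}→4  {6,7,8,9}→6
  5 left: {1,3,5,6,7}→1  {2,4,7,8,9}→5  {3,5,6,7,9}→5  {4,6,7,8,9}→10  {5,6,7,8,9}→10
  6 left: {0,1,3,5,6,7}→1  {1,3,5,6,7,9}→6  {2,4,6,7,8,9}→15  {3,5,6,7,8,9}→15  {4,5,6,7,8,9}→20
  7 left: {0,1,3,5,6,7,9}→7  {1,3,5,6,7,8,9}→21  {2,4,5,6,7,8,9}→35  {3,4,5,6,7,8,9}→35
  8 left: {0,1,3,5,6,7,8,9}→28  {1,3,4,5,6,7,8,9}→56  {2,3,4,5,6,7,8,9}→70
  placing 0:p first → 126 extensions
  placing 2:t first → 84 extensions
total linear extensions = 210

210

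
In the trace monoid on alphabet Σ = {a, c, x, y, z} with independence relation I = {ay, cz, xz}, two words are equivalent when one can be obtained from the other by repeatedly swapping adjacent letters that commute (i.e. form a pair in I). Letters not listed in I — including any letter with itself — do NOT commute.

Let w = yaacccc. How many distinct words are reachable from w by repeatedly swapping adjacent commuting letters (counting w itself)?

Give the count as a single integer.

drop 0:y onto floor
drop 1:a onto floor
drop 2:a onto {1:a}
drop 3:c onto {0:y, 2:a}
drop 4:c onto {3:c}
drop 5:c onto {4:c}
drop 6:c onto {5:c}
ground layer = {0:y, 1:a}
drop-orders for the pieces not yet dropped (sum over which currently-grounded one goes next):
  1 to go: {6} 1
  2 to go: {5,6} 1
  3 to go: {4,5,6} 1
  4 to go: {3,4,5,6} 1
  5 to go: {0,3,4,5,6} 1  {2,3,4,5,6} 1
  if 0:y drops first: 1 orders
  if 1:a drops first: 2 orders
heap linearizations: 3

3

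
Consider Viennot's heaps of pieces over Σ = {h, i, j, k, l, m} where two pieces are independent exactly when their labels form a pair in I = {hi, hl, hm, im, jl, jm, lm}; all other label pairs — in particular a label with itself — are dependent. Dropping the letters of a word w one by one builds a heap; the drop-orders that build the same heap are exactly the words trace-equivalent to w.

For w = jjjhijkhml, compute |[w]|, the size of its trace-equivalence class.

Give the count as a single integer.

piece 0:j — minimal
piece 1:j rests on {0:j}
piece 2:j rests on {1:j}
piece 3:h rests on {2:j}
piece 4:i rests on {2:j}
piece 5:j rests on {3:h, 4:i}
piece 6:k rests on {5:j}
piece 7:h rests on {6:k}
piece 8:m rests on {6:k}
piece 9:l rests on {6:k}
minimal pieces: {0:j}
ways to finish when only these pieces remain (= sum over removing one remaining piece with nothing left below it):
  1 left: {7}→1  {8}→1  {9}→1
  2 left: {7,8}→2  {7,9}→2  {8,9}→2
  3 left: {7,8,9}→6
  4 left: {6,7,8,9}→6
  5 left: {5,6,7,8,9}→6
  6 left: {3,5,6,7,8,9}→6  {4,5,6,7,8,9}→6
  7 left: {3,4,5,6,7,8,9}→12
  8 left: {2,3,4,5,6,7,8,9}→12
  placing 0:j first → 12 extensions

12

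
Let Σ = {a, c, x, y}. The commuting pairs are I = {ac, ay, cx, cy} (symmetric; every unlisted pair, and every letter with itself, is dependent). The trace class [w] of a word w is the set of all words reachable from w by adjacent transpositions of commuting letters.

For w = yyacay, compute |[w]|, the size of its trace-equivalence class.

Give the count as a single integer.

#0=y has no predecessor
#1=y depends on [0:y]
#2=a has no predecessor
#3=c has no predecessor
#4=a depends on [2:a]
#5=y depends on [1:y]
sources: [0:y, 2:a, 3:c]
N(rest) = Σ N(rest − s) over sources s of rest; N(one piece) = 1:
  size 1 → [3]=1  [4]=1  [5]=1
  size 2 → [1,5]=1  [2,4]=1  [3,4]=2  [3,5]=2  [4,5]=2
  size 3 → [0,1,5]=1  [1,3,5]=3  [1,4,5]=3  [2,3,4]=3  [2,4,5]=3  [3,4,5]=6
  size 4 → [0,1,3,5]=4  [0,1,4,5]=4  [1,2,4,5]=6  [1,3,4,5]=12  [2,3,4,5]=12
  first=0(y) contributes 30
  first=2(a) contributes 20
  first=3(c) contributes 10
|[w]| = 60

60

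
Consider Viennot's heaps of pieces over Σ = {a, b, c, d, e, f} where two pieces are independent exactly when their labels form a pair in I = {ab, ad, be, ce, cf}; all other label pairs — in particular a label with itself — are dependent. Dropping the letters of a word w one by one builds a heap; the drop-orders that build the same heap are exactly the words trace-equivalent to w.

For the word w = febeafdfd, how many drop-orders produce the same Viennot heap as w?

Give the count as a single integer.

drop 0:f onto floor
drop 1:e onto {0:f}
drop 2:b onto {0:f}
drop 3:e onto {1:e}
drop 4:a onto {3:e}
drop 5:f onto {2:b, 4:a}
drop 6:d onto {5:f}
drop 7:f onto {6:d}
drop 8:d onto {7:f}
ground layer = {0:f}
drop-orders for the pieces not yet dropped (sum over which currently-grounded one goes next):
  1 to go: {8} 1
  2 to go: {7,8} 1
  3 to go: {6,7,8} 1
  4 to go: {5,6,7,8} 1
  5 to go: {2,5,6,7,8} 1  {4,5,6,7,8} 1
  6 to go: {2,4,5,6,7,8} 2  {3,4,5,6,7,8} 1
  7 to go: {1,3,4,5,6,7,8} 1  {2,3,4,5,6,7,8} 3
  if 0:f drops first: 4 orders

4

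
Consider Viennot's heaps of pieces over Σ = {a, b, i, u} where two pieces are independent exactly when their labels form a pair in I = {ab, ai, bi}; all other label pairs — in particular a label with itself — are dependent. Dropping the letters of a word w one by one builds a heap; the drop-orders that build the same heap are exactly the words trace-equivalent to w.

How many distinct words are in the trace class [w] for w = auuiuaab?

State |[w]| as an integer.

3

#0=a has no predecessor
#1=u depends on [0:a]
#2=u depends on [1:u]
#3=i depends on [2:u]
#4=u depends on [3:i]
#5=a depends on [4:u]
#6=a depends on [5:a]
#7=b depends on [4:u]
sources: [0:a]
N(rest) = Σ N(rest − s) over sources s of rest; N(one piece) = 1:
  size 1 → [6]=1  [7]=1
  size 2 → [5,6]=1  [6,7]=2
  size 3 → [5,6,7]=3
  size 4 → [4,5,6,7]=3
  size 5 → [3,4,5,6,7]=3
  size 6 → [2,3,4,5,6,7]=3
  first=0(a) contributes 3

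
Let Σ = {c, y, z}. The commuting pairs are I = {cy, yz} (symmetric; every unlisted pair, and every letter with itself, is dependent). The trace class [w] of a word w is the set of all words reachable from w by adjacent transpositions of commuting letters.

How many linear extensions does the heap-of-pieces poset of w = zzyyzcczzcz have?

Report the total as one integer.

55

piece 0:z — minimal
piece 1:z rests on {0:z}
piece 2:y — minimal
piece 3:y rests on {2:y}
piece 4:z rests on {1:z}
piece 5:c rests on {4:z}
piece 6:c rests on {5:c}
piece 7:z rests on {6:c}
piece 8:z rests on {7:z}
piece 9:c rests on {8:z}
piece 10:z rests on {9:c}
minimal pieces: {0:z, 2:y}
ways to finish when only these pieces remain (= sum over removing one remaining piece with nothing left below it):
  1 left: {3}→1  {10}→1
  2 left: {2,3}→1  {3,10}→2  {9,10}→1
  3 left: {2,3,10}→3  {3,9,10}→3  {8,9,10}→1
  4 left: {2,3,9,10}→6  {3,8,9,10}→4  {7,8,9,10}→1
  5 left: {2,3,8,9,10}→10  {3,7,8,9,10}→5  {6,7,8,9,10}→1
  6 left: {2,3,7,8,9,10}→15  {3,6,7,8,9,10}→6  {5,6,7,8,9,10}→1
  7 left: {2,3,6,7,8,9,10}→21  {3,5,6,7,8,9,10}→7  {4,5,6,7,8,9,10}→1
  8 left: {1,4,5,6,7,8,9,10}→1  {2,3,5,6,7,8,9,10}→28  {3,4,5,6,7,8,9,10}→8
  9 left: {0,1,4,5,6,7,8,9,10}→1  {1,3,4,5,6,7,8,9,10}→9  {2,3,4,5,6,7,8,9,10}→36
  placing 0:z first → 45 extensions
  placing 2:y first → 10 extensions
total linear extensions = 55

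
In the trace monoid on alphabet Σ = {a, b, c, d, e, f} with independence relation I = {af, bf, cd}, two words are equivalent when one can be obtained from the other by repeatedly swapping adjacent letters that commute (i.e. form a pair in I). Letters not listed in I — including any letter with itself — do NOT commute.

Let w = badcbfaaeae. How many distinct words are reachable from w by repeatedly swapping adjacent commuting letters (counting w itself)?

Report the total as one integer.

8

piece 0:b — minimal
piece 1:a rests on {0:b}
piece 2:d rests on {1:a}
piece 3:c rests on {1:a}
piece 4:b rests on {2:d, 3:c}
piece 5:f rests on {2:d, 3:c}
piece 6:a rests on {4:b}
piece 7:a rests on {6:a}
piece 8:e rests on {5:f, 7:a}
piece 9:a rests on {8:e}
piece 10:e rests on {9:a}
minimal pieces: {0:b}
ways to finish when only these pieces remain (= sum over removing one remaining piece with nothing left below it):
  1 left: {10}→1
  2 left: {9,10}→1
  3 left: {8,9,10}→1
  4 left: {5,8,9,10}→1  {7,8,9,10}→1
  5 left: {5,7,8,9,10}→2  {6,7,8,9,10}→1
  6 left: {4,6,7,8,9,10}→1  {5,6,7,8,9,10}→3
  7 left: {4,5,6,7,8,9,10}→4
  8 left: {2,4,5,6,7,8,9,10}→4  {3,4,5,6,7,8,9,10}→4
  9 left: {2,3,4,5,6,7,8,9,10}→8
  placing 0:b first → 8 extensions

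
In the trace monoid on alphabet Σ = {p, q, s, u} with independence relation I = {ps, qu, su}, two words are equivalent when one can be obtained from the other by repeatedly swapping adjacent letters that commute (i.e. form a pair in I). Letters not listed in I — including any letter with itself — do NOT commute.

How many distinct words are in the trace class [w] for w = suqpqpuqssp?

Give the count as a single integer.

drop 0:s onto floor
drop 1:u onto floor
drop 2:q onto {0:s}
drop 3:p onto {1:u, 2:q}
drop 4:q onto {3:p}
drop 5:p onto {4:q}
drop 6:u onto {5:p}
drop 7:q onto {5:p}
drop 8:s onto {7:q}
drop 9:s onto {8:s}
drop 10:p onto {6:u, 7:q}
ground layer = {0:s, 1:u}
drop-orders for the pieces not yet dropped (sum over which currently-grounded one goes next):
  1 to go: {9} 1  {10} 1
  2 to go: {6,10} 1  {8,9} 1  {9,10} 2
  3 to go: {6,9,10} 3  {8,9,10} 3
  4 to go: {6,8,9,10} 6  {7,8,9,10} 3
  5 to go: {6,7,8,9,10} 9
  6 to go: {5,6,7,8,9,10} 9
  7 to go: {4,5,6,7,8,9,10} 9
  8 to go: {3,4,5,6,7,8,9,10} 9
  9 to go: {1,3,4,5,6,7,8,9,10} 9  {2,3,4,5,6,7,8,9,10} 9
  if 0:s drops first: 18 orders
  if 1:u drops first: 9 orders
heap linearizations: 27

27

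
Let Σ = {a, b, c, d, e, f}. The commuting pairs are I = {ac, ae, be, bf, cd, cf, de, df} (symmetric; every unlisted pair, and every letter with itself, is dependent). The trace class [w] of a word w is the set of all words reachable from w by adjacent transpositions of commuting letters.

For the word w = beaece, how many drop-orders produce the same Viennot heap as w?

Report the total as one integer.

12

piece 0:b — minimal
piece 1:e — minimal
piece 2:a rests on {0:b}
piece 3:e rests on {1:e}
piece 4:c rests on {0:b, 3:e}
piece 5:e rests on {4:c}
minimal pieces: {0:b, 1:e}
ways to finish when only these pieces remain (= sum over removing one remaining piece with nothing left below it):
  1 left: {2}→1  {5}→1
  2 left: {2,5}→2  {4,5}→1
  3 left: {2,4,5}→3  {3,4,5}→1
  4 left: {0,2,4,5}→3  {1,3,4,5}→1  {2,3,4,5}→4
  placing 0:b first → 5 extensions
  placing 1:e first → 7 extensions
total linear extensions = 12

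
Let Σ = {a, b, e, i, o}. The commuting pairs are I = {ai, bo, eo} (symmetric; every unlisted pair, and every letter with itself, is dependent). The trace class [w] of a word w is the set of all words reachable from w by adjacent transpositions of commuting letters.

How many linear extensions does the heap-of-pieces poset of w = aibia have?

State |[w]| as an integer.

piece 0:a — minimal
piece 1:i — minimal
piece 2:b rests on {0:a, 1:i}
piece 3:i rests on {2:b}
piece 4:a rests on {2:b}
minimal pieces: {0:a, 1:i}
ways to finish when only these pieces remain (= sum over removing one remaining piece with nothing left below it):
  1 left: {3}→1  {4}→1
  2 left: {3,4}→2
  3 left: {2,3,4}→2
  placing 0:a first → 2 extensions
  placing 1:i first → 2 extensions
total linear extensions = 4

4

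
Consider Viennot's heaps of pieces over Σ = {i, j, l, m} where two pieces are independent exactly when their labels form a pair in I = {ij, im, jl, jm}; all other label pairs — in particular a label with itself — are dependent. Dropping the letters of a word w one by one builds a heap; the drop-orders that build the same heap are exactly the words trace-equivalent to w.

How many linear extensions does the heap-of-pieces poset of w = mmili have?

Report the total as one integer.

drop 0:m onto floor
drop 1:m onto {0:m}
drop 2:i onto floor
drop 3:l onto {1:m, 2:i}
drop 4:i onto {3:l}
ground layer = {0:m, 2:i}
drop-orders for the pieces not yet dropped (sum over which currently-grounded one goes next):
  1 to go: {4} 1
  2 to go: {3,4} 1
  3 to go: {1,3,4} 1  {2,3,4} 1
  if 0:m drops first: 2 orders
  if 2:i drops first: 1 orders
heap linearizations: 3

3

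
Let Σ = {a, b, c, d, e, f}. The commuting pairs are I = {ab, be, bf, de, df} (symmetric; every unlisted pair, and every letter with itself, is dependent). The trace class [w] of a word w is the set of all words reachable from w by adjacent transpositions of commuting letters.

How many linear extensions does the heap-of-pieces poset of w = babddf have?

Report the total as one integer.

#0=b has no predecessor
#1=a has no predecessor
#2=b depends on [0:b]
#3=d depends on [1:a, 2:b]
#4=d depends on [3:d]
#5=f depends on [1:a]
sources: [0:b, 1:a]
N(rest) = Σ N(rest − s) over sources s of rest; N(one piece) = 1:
  size 1 → [4]=1  [5]=1
  size 2 → [3,4]=1  [4,5]=2
  size 3 → [2,3,4]=1  [3,4,5]=3
  size 4 → [0,2,3,4]=1  [1,3,4,5]=3  [2,3,4,5]=4
  first=0(b) contributes 7
  first=1(a) contributes 5
|[w]| = 12

12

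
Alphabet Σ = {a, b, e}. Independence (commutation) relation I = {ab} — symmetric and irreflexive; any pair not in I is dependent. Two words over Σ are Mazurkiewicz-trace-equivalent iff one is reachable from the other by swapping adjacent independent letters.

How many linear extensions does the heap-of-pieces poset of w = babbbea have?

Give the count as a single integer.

5

0(b) covers ∅
1(a) covers ∅
2(b) covers 0:b
3(b) covers 2:b
4(b) covers 3:b
5(e) covers 1:a, 4:b
6(a) covers 5:e
floor of heap: 0:b, 1:a
completions by unplaced set U, small U first (add the entries for U minus each lowest piece of U):
  |U|=1: {6}:1
  |U|=2: {5,6}:1
  |U|=3: {1,5,6}:1  {4,5,6}:1
  |U|=4: {1,4,5,6}:2  {3,4,5,6}:1
  |U|=5: {1,3,4,5,6}:3  {2,3,4,5,6}:1
  start at 0(b): 4
  start at 1(a): 1
sum over floor = 5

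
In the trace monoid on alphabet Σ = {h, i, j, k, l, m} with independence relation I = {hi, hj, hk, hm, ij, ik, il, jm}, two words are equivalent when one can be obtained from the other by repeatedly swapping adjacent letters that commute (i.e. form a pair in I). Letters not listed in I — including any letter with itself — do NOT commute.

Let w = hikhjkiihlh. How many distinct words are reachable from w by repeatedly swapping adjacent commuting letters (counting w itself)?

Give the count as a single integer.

piece 0:h — minimal
piece 1:i — minimal
piece 2:k — minimal
piece 3:h rests on {0:h}
piece 4:j rests on {2:k}
piece 5:k rests on {4:j}
piece 6:i rests on {1:i}
piece 7:i rests on {6:i}
piece 8:h rests on {3:h}
piece 9:l rests on {5:k, 8:h}
piece 10:h rests on {9:l}
minimal pieces: {0:h, 1:i, 2:k}
ways to finish when only these pieces remain (= sum over removing one remaining piece with nothing left below it):
  1 left: {7}→1  {10}→1
  2 left: {6,7}→1  {7,10}→2  {9,10}→1
  3 left: {1,6,7}→1  {5,9,10}→1  {6,7,10}→3  {7,9,10}→3  {8,9,10}→1
  4 left: {1,6,7,10}→4  {3,8,9,10}→1  {4,5,9,10}→1  {5,7,9,10}→4  {5,8,9,10}→2  {6,7,9,10}→6  {7,8,9,10}→4
  5 left: {0,3,8,9,10}→1  {1,6,7,9,10}→10  {2,4,5,9,10}→1  {3,5,8,9,10}→3  {3,7,8,9,10}→5  {4,5,7,9,10}→5  {4,5,8,9,10}→3  {5,6,7,9,10}→10  {5,7,8,9,10}→10  {6,7,8,9,10}→10
  6 left: {0,3,5,8,9,10}→4  {0,3,7,8,9,10}→6  {1,5,6,7,9,10}→20  {1,6,7,8,9,10}→20  {2,4,5,7,9,10}→6  {2,4,5,8,9,10}→4  {3,4,5,8,9,10}→6  {3,5,7,8,9,10}→18  {3,6,7,8,9,10}→15  {4,5,6,7,9,10}→15  {4,5,7,8,9,10}→18  {5,6,7,8,9,10}→30
  7 left: {0,3,4,5,8,9,10}→10  {0,3,5,7,8,9,10}→28  {0,3,6,7,8,9,10}→21  {1,3,6,7,8,9,10}→35  {1,4,5,6,7,9,10}→35  {1,5,6,7,8,9,10}→70  {2,3,4,5,8,9,10}→10  {2,4,5,6,7,9,10}→21  {2,4,5,7,8,9,10}→28  {3,4,5,7,8,9,10}→42  {3,5,6,7,8,9,10}→63  {4,5,6,7,8,9,10}→63
  8 left: {0,1,3,6,7,8,9,10}→56  {0,2,3,4,5,8,9,10}→20  {0,3,4,5,7,8,9,10}→80  {0,3,5,6,7,8,9,10}→112  {1,2,4,5,6,7,9,10}→56  {1,3,5,6,7,8,9,10}→168  {1,4,5,6,7,8,9,10}→168  {2,3,4,5,7,8,9,10}→80  {2,4,5,6,7,8,9,10}→112  {3,4,5,6,7,8,9,10}→168
  9 left: {0,1,3,5,6,7,8,9,10}→336  {0,2,3,4,5,7,8,9,10}→180  {0,3,4,5,6,7,8,9,10}→360  {1,2,4,5,6,7,8,9,10}→336  {1,3,4,5,6,7,8,9,10}→504  {2,3,4,5,6,7,8,9,10}→360
  placing 0:h first → 1200 extensions
  placing 1:i first → 900 extensions
  placing 2:k first → 1200 extensions
total linear extensions = 3300

3300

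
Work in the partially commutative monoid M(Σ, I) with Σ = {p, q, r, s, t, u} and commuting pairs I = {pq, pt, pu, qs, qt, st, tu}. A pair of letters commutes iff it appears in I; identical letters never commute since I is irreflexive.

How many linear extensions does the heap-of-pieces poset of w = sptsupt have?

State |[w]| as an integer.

42

#0=s has no predecessor
#1=p depends on [0:s]
#2=t has no predecessor
#3=s depends on [1:p]
#4=u depends on [3:s]
#5=p depends on [3:s]
#6=t depends on [2:t]
sources: [0:s, 2:t]
N(rest) = Σ N(rest − s) over sources s of rest; N(one piece) = 1:
  size 1 → [4]=1  [5]=1  [6]=1
  size 2 → [2,6]=1  [4,5]=2  [4,6]=2  [5,6]=2
  size 3 → [2,4,6]=3  [2,5,6]=3  [3,4,5]=2  [4,5,6]=6
  size 4 → [1,3,4,5]=2  [2,4,5,6]=12  [3,4,5,6]=8
  size 5 → [0,1,3,4,5]=2  [1,3,4,5,6]=10  [2,3,4,5,6]=20
  first=0(s) contributes 30
  first=2(t) contributes 12
|[w]| = 42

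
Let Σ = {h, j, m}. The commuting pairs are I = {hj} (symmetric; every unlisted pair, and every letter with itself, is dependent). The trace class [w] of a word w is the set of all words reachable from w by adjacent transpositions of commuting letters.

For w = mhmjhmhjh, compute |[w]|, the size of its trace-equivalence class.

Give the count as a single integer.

6

drop 0:m onto floor
drop 1:h onto {0:m}
drop 2:m onto {1:h}
drop 3:j onto {2:m}
drop 4:h onto {2:m}
drop 5:m onto {3:j, 4:h}
drop 6:h onto {5:m}
drop 7:j onto {5:m}
drop 8:h onto {6:h}
ground layer = {0:m}
drop-orders for the pieces not yet dropped (sum over which currently-grounded one goes next):
  1 to go: {7} 1  {8} 1
  2 to go: {6,8} 1  {7,8} 2
  3 to go: {6,7,8} 3
  4 to go: {5,6,7,8} 3
  5 to go: {3,5,6,7,8} 3  {4,5,6,7,8} 3
  6 to go: {3,4,5,6,7,8} 6
  7 to go: {2,3,4,5,6,7,8} 6
  if 0:m drops first: 6 orders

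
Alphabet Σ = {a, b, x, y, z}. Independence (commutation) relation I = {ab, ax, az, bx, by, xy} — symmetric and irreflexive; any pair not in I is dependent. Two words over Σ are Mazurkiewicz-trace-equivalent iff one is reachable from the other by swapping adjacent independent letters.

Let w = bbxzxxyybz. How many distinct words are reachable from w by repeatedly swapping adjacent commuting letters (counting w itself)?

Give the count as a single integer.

90

piece 0:b — minimal
piece 1:b rests on {0:b}
piece 2:x — minimal
piece 3:z rests on {1:b, 2:x}
piece 4:x rests on {3:z}
piece 5:x rests on {4:x}
piece 6:y rests on {3:z}
piece 7:y rests on {6:y}
piece 8:b rests on {3:z}
piece 9:z rests on {5:x, 7:y, 8:b}
minimal pieces: {0:b, 2:x}
ways to finish when only these pieces remain (= sum over removing one remaining piece with nothing left below it):
  1 left: {9}→1
  2 left: {5,9}→1  {7,9}→1  {8,9}→1
  3 left: {4,5,9}→1  {5,7,9}→2  {5,8,9}→2  {6,7,9}→1  {7,8,9}→2
  4 left: {4,5,7,9}→3  {4,5,8,9}→3  {5,6,7,9}→3  {5,7,8,9}→6  {6,7,8,9}→3
  5 left: {4,5,6,7,9}→6  {4,5,7,8,9}→12  {5,6,7,8,9}→12
  6 left: {4,5,6,7,8,9}→30
  7 left: {3,4,5,6,7,8,9}→30
  8 left: {1,3,4,5,6,7,8,9}→30  {2,3,4,5,6,7,8,9}→30
  placing 0:b first → 60 extensions
  placing 2:x first → 30 extensions
total linear extensions = 90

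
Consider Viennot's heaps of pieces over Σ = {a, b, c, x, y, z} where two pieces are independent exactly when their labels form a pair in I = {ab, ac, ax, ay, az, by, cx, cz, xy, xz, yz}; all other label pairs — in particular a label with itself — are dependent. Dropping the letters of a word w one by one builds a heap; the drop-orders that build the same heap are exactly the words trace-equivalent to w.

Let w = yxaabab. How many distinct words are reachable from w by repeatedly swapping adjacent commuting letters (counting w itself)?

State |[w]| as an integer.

0(y) covers ∅
1(x) covers ∅
2(a) covers ∅
3(a) covers 2:a
4(b) covers 1:x
5(a) covers 3:a
6(b) covers 4:b
floor of heap: 0:y, 1:x, 2:a
completions by unplaced set U, small U first (add the entries for U minus each lowest piece of U):
  |U|=1: {0}:1  {5}:1  {6}:1
  |U|=2: {0,5}:2  {0,6}:2  {3,5}:1  {4,6}:1  {5,6}:2
  |U|=3: {0,3,5}:3  {0,4,6}:3  {0,5,6}:6  {1,4,6}:1  {2,3,5}:1  {3,5,6}:3  {4,5,6}:3
  |U|=4: {0,1,4,6}:4  {0,2,3,5}:4  {0,3,5,6}:12  {0,4,5,6}:12  {1,4,5,6}:4  {2,3,5,6}:4  {3,4,5,6}:6
  |U|=5: {0,1,4,5,6}:20  {0,2,3,5,6}:20  {0,3,4,5,6}:30  {1,3,4,5,6}:10  {2,3,4,5,6}:10
  start at 0(y): 20
  start at 1(x): 60
  start at 2(a): 60
sum over floor = 140

140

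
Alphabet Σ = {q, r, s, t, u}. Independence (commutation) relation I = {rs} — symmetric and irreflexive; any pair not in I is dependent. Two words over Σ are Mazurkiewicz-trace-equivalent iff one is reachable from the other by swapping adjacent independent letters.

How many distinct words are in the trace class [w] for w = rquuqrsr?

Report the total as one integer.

#0=r has no predecessor
#1=q depends on [0:r]
#2=u depends on [1:q]
#3=u depends on [2:u]
#4=q depends on [3:u]
#5=r depends on [4:q]
#6=s depends on [4:q]
#7=r depends on [5:r]
sources: [0:r]
N(rest) = Σ N(rest − s) over sources s of rest; N(one piece) = 1:
  size 1 → [6]=1  [7]=1
  size 2 → [5,7]=1  [6,7]=2
  size 3 → [5,6,7]=3
  size 4 → [4,5,6,7]=3
  size 5 → [3,4,5,6,7]=3
  size 6 → [2,3,4,5,6,7]=3
  first=0(r) contributes 3

3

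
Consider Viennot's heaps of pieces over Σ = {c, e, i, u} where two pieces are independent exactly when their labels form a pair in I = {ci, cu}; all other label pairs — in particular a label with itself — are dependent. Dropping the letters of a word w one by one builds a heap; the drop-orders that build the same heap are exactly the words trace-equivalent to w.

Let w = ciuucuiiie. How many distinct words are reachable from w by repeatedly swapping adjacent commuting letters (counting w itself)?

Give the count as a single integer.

36

#0=c has no predecessor
#1=i has no predecessor
#2=u depends on [1:i]
#3=u depends on [2:u]
#4=c depends on [0:c]
#5=u depends on [3:u]
#6=i depends on [5:u]
#7=i depends on [6:i]
#8=i depends on [7:i]
#9=e depends on [4:c, 8:i]
sources: [0:c, 1:i]
N(rest) = Σ N(rest − s) over sources s of rest; N(one piece) = 1:
  size 1 → [9]=1
  size 2 → [4,9]=1  [8,9]=1
  size 3 → [0,4,9]=1  [4,8,9]=2  [7,8,9]=1
  size 4 → [0,4,8,9]=3  [4,7,8,9]=3  [6,7,8,9]=1
  size 5 → [0,4,7,8,9]=6  [4,6,7,8,9]=4  [5,6,7,8,9]=1
  size 6 → [0,4,6,7,8,9]=10  [3,5,6,7,8,9]=1  [4,5,6,7,8,9]=5
  size 7 → [0,4,5,6,7,8,9]=15  [2,3,5,6,7,8,9]=1  [3,4,5,6,7,8,9]=6
  size 8 → [0,3,4,5,6,7,8,9]=21  [1,2,3,5,6,7,8,9]=1  [2,3,4,5,6,7,8,9]=7
  first=0(c) contributes 8
  first=1(i) contributes 28
|[w]| = 36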